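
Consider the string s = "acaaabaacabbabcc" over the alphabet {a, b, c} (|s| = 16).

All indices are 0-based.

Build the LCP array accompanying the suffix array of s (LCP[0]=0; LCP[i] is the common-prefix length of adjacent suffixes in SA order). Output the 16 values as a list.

rank | idx | suffix
   0 |   2 | aaabaacabbabcc
   1 |   3 | aabaacabbabcc
   2 |   6 | aacabbabcc
   3 |   4 | abaacabbabcc
   4 |   9 | abbabcc
   5 |  12 | abcc
   6 |   0 | acaaabaacabbabcc
   7 |   7 | acabbabcc
   8 |   5 | baacabbabcc
   9 |  11 | babcc
  10 |  10 | bbabcc
  11 |  13 | bcc
  12 |  15 | c
  13 |   1 | caaabaacabbabcc
  14 |   8 | cabbabcc
  15 |  14 | cc

SA = [2, 3, 6, 4, 9, 12, 0, 7, 5, 11, 10, 13, 15, 1, 8, 14]
[i] adj suffixes → lcp
  [1] 2/3 → 2 ('aa')
  [2] 3/6 → 2 ('aa')
  [3] 6/4 → 1 ('a')
  [4] 4/9 → 2 ('ab')
  [5] 9/12 → 2 ('ab')
  [6] 12/0 → 1 ('a')
  [7] 0/7 → 3 ('aca')
  [8] 7/5 → 0 ('')
  [9] 5/11 → 2 ('ba')
  [10] 11/10 → 1 ('b')
  [11] 10/13 → 1 ('b')
  [12] 13/15 → 0 ('')
  [13] 15/1 → 1 ('c')
  [14] 1/8 → 2 ('ca')
  [15] 8/14 → 1 ('c')

[0, 2, 2, 1, 2, 2, 1, 3, 0, 2, 1, 1, 0, 1, 2, 1]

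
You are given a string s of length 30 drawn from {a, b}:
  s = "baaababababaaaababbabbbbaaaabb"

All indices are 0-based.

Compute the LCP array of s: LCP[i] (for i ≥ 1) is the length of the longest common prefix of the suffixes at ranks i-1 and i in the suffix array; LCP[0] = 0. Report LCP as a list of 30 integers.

rank→(start, suffix):
  0 → (11, 'aaaababbabbbbaaaabb')
  1 → (24, 'aaaabb')
  2 → (1, 'aaababababaaaababbabbbbaaaabb')
  3 → (12, 'aaababbabbbbaaaabb')
  4 → (25, 'aaabb')
  5 → (2, 'aababababaaaababbabbbbaaaabb')
  6 → (13, 'aababbabbbbaaaabb')
  7 → (26, 'aabb')
  8 → (9, 'abaaaababbabbbbaaaabb')
  9 → (7, 'ababaaaababbabbbbaaaabb')
  10 → (5, 'abababaaaababbabbbbaaaabb')
  11 → (3, 'ababababaaaababbabbbbaaaabb')
  12 → (14, 'ababbabbbbaaaabb')
  13 → (27, 'abb')
  14 → (16, 'abbabbbbaaaabb')
  15 → (19, 'abbbbaaaabb')
  16 → (29, 'b')
  17 → (10, 'baaaababbabbbbaaaabb')
  18 → (23, 'baaaabb')
  19 → (0, 'baaababababaaaababbabbbbaaaabb')
  20 → (8, 'babaaaababbabbbbaaaabb')
  21 → (6, 'bababaaaababbabbbbaaaabb')
  22 → (4, 'babababaaaababbabbbbaaaabb')
  23 → (15, 'babbabbbbaaaabb')
  24 → (18, 'babbbbaaaabb')
  25 → (28, 'bb')
  26 → (22, 'bbaaaabb')
  27 → (17, 'bbabbbbaaaabb')
  28 → (21, 'bbbaaaabb')
  29 → (20, 'bbbbaaaabb')

SA = [11, 24, 1, 12, 25, 2, 13, 26, 9, 7, 5, 3, 14, 27, 16, 19, 29, 10, 23, 0, 8, 6, 4, 15, 18, 28, 22, 17, 21, 20]
i: (SA[i-1],SA[i]) lcp shared
  1: (11,24) 5 'aaaab'
  2: (24,1) 3 'aaa'
  3: (1,12) 6 'aaabab'
  4: (12,25) 4 'aaab'
  5: (25,2) 2 'aa'
  6: (2,13) 5 'aabab'
  7: (13,26) 3 'aab'
  8: (26,9) 1 'a'
  9: (9,7) 3 'aba'
  10: (7,5) 5 'ababa'
  11: (5,3) 7 'abababa'
  12: (3,14) 4 'abab'
  13: (14,27) 2 'ab'
  14: (27,16) 3 'abb'
  15: (16,19) 3 'abb'
  16: (19,29) 0 ''
  17: (29,10) 1 'b'
  18: (10,23) 6 'baaaab'
  19: (23,0) 4 'baaa'
  20: (0,8) 2 'ba'
  21: (8,6) 4 'baba'
  22: (6,4) 6 'bababa'
  23: (4,15) 3 'bab'
  24: (15,18) 4 'babb'
  25: (18,28) 1 'b'
  26: (28,22) 2 'bb'
  27: (22,17) 3 'bba'
  28: (17,21) 2 'bb'
  29: (21,20) 3 'bbb'

[0, 5, 3, 6, 4, 2, 5, 3, 1, 3, 5, 7, 4, 2, 3, 3, 0, 1, 6, 4, 2, 4, 6, 3, 4, 1, 2, 3, 2, 3]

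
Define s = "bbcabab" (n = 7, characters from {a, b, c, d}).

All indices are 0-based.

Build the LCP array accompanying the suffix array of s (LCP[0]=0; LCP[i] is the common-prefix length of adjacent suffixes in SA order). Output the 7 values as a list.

rank | idx | suffix
   0 |   5 | ab
   1 |   3 | abab
   2 |   6 | b
   3 |   4 | bab
   4 |   0 | bbcabab
   5 |   1 | bcabab
   6 |   2 | cabab

SA = [5, 3, 6, 4, 0, 1, 2]
rank  pair      lcp
   1  s[5:],s[3:]  2  'ab'
   2  s[3:],s[6:]  0  ''
   3  s[6:],s[4:]  1  'b'
   4  s[4:],s[0:]  1  'b'
   5  s[0:],s[1:]  1  'b'
   6  s[1:],s[2:]  0  ''

[0, 2, 0, 1, 1, 1, 0]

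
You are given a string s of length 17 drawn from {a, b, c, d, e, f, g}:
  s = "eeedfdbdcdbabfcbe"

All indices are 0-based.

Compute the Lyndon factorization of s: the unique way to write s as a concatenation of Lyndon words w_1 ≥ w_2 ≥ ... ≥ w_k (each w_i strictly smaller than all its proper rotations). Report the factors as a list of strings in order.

["e", "e", "e", "df", "d", "bdcd", "b", "abfcbe"]

emit factor 1: 'e' (i=0, period=1)
emit factor 2: 'e' (i=1, period=1)
emit factor 3: 'e' (i=2, period=1)
emit factor 4: 'df' (i=3, period=2)
emit factor 5: 'd' (i=5, period=1)
emit factor 6: 'bdcd' (i=6, period=4)
emit factor 7: 'b' (i=10, period=1)
emit factor 8: 'abfcbe' (i=11, period=6)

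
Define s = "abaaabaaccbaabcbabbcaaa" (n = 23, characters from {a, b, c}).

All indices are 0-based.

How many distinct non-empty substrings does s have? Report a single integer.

236

rank→(start, suffix):
  0 → (22, 'a')
  1 → (21, 'aa')
  2 → (20, 'aaa')
  3 → (2, 'aaabaaccbaabcbabbcaaa')
  4 → (3, 'aabaaccbaabcbabbcaaa')
  5 → (11, 'aabcbabbcaaa')
  6 → (6, 'aaccbaabcbabbcaaa')
  7 → (0, 'abaaabaaccbaabcbabbcaaa')
  8 → (4, 'abaaccbaabcbabbcaaa')
  9 → (16, 'abbcaaa')
  10 → (12, 'abcbabbcaaa')
  11 → (7, 'accbaabcbabbcaaa')
  12 → (1, 'baaabaaccbaabcbabbcaaa')
  13 → (10, 'baabcbabbcaaa')
  14 → (5, 'baaccbaabcbabbcaaa')
  15 → (15, 'babbcaaa')
  16 → (17, 'bbcaaa')
  17 → (18, 'bcaaa')
  18 → (13, 'bcbabbcaaa')
  19 → (19, 'caaa')
  20 → (9, 'cbaabcbabbcaaa')
  21 → (14, 'cbabbcaaa')
  22 → (8, 'ccbaabcbabbcaaa')

SA = [22, 21, 20, 2, 3, 11, 6, 0, 4, 16, 12, 7, 1, 10, 5, 15, 17, 18, 13, 19, 9, 14, 8]
[i] adj suffixes → lcp
  [1] 22/21 → 1 ('a')
  [2] 21/20 → 2 ('aa')
  [3] 20/2 → 3 ('aaa')
  [4] 2/3 → 2 ('aa')
  [5] 3/11 → 3 ('aab')
  [6] 11/6 → 2 ('aa')
  [7] 6/0 → 1 ('a')
  [8] 0/4 → 4 ('abaa')
  [9] 4/16 → 2 ('ab')
  [10] 16/12 → 2 ('ab')
  [11] 12/7 → 1 ('a')
  [12] 7/1 → 0 ('')
  [13] 1/10 → 3 ('baa')
  [14] 10/5 → 3 ('baa')
  [15] 5/15 → 2 ('ba')
  [16] 15/17 → 1 ('b')
  [17] 17/18 → 1 ('b')
  [18] 18/13 → 2 ('bc')
  [19] 13/19 → 0 ('')
  [20] 19/9 → 1 ('c')
  [21] 9/14 → 3 ('cba')
  [22] 14/8 → 1 ('c')

n(n+1)/2 = 23·24/2 = 276
Σ LCP = 0 + 1 + 2 + 3 + 2 + 3 + 2 + 1 + 4 + 2 + 2 + 1 + 0 + 3 + 3 + 2 + 1 + 1 + 2 + 0 + 1 + 3 + 1 = 40
distinct = 276 − 40 = 236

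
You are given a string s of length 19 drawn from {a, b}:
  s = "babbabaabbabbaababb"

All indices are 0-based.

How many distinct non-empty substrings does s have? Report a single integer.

rank→(start, suffix):
  0 → (13, 'aababb')
  1 → (6, 'aabbabbaababb')
  2 → (4, 'abaabbabbaababb')
  3 → (14, 'ababb')
  4 → (16, 'abb')
  5 → (10, 'abbaababb')
  6 → (1, 'abbabaabbabbaababb')
  7 → (7, 'abbabbaababb')
  8 → (18, 'b')
  9 → (12, 'baababb')
  10 → (5, 'baabbabbaababb')
  11 → (3, 'babaabbabbaababb')
  12 → (15, 'babb')
  13 → (9, 'babbaababb')
  14 → (0, 'babbabaabbabbaababb')
  15 → (17, 'bb')
  16 → (11, 'bbaababb')
  17 → (2, 'bbabaabbabbaababb')
  18 → (8, 'bbabbaababb')

SA = [13, 6, 4, 14, 16, 10, 1, 7, 18, 12, 5, 3, 15, 9, 0, 17, 11, 2, 8]
rank  pair      lcp
   1  s[13:],s[6:]  3  'aab'
   2  s[6:],s[4:]  1  'a'
   3  s[4:],s[14:]  3  'aba'
   4  s[14:],s[16:]  2  'ab'
   5  s[16:],s[10:]  3  'abb'
   6  s[10:],s[1:]  4  'abba'
   7  s[1:],s[7:]  5  'abbab'
   8  s[7:],s[18:]  0  ''
   9  s[18:],s[12:]  1  'b'
  10  s[12:],s[5:]  4  'baab'
  11  s[5:],s[3:]  2  'ba'
  12  s[3:],s[15:]  3  'bab'
  13  s[15:],s[9:]  4  'babb'
  14  s[9:],s[0:]  5  'babba'
  15  s[0:],s[17:]  1  'b'
  16  s[17:],s[11:]  2  'bb'
  17  s[11:],s[2:]  3  'bba'
  18  s[2:],s[8:]  4  'bbab'

n(n+1)/2 = 19·20/2 = 190
Σ LCP = 0 + 3 + 1 + 3 + 2 + 3 + 4 + 5 + 0 + 1 + 4 + 2 + 3 + 4 + 5 + 1 + 2 + 3 + 4 = 50
distinct = 190 − 50 = 140

140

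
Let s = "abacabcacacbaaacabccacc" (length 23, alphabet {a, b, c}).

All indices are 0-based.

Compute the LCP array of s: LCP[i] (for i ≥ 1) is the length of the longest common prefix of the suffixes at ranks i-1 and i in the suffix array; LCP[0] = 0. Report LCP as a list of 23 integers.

[0, 2, 1, 2, 3, 1, 5, 3, 2, 2, 0, 2, 1, 2, 0, 1, 4, 2, 3, 3, 1, 1, 2]

rank→(start, suffix):
  0 → (12, 'aaacabccacc')
  1 → (13, 'aacabccacc')
  2 → (0, 'abacabcacacbaaacabccacc')
  3 → (4, 'abcacacbaaacabccacc')
  4 → (16, 'abccacc')
  5 → (2, 'acabcacacbaaacabccacc')
  6 → (14, 'acabccacc')
  7 → (7, 'acacbaaacabccacc')
  8 → (9, 'acbaaacabccacc')
  9 → (20, 'acc')
  10 → (11, 'baaacabccacc')
  11 → (1, 'bacabcacacbaaacabccacc')
  12 → (5, 'bcacacbaaacabccacc')
  13 → (17, 'bccacc')
  14 → (22, 'c')
  15 → (3, 'cabcacacbaaacabccacc')
  16 → (15, 'cabccacc')
  17 → (6, 'cacacbaaacabccacc')
  18 → (8, 'cacbaaacabccacc')
  19 → (19, 'cacc')
  20 → (10, 'cbaaacabccacc')
  21 → (21, 'cc')
  22 → (18, 'ccacc')

SA = [12, 13, 0, 4, 16, 2, 14, 7, 9, 20, 11, 1, 5, 17, 22, 3, 15, 6, 8, 19, 10, 21, 18]
i: (SA[i-1],SA[i]) lcp shared
  1: (12,13) 2 'aa'
  2: (13,0) 1 'a'
  3: (0,4) 2 'ab'
  4: (4,16) 3 'abc'
  5: (16,2) 1 'a'
  6: (2,14) 5 'acabc'
  7: (14,7) 3 'aca'
  8: (7,9) 2 'ac'
  9: (9,20) 2 'ac'
  10: (20,11) 0 ''
  11: (11,1) 2 'ba'
  12: (1,5) 1 'b'
  13: (5,17) 2 'bc'
  14: (17,22) 0 ''
  15: (22,3) 1 'c'
  16: (3,15) 4 'cabc'
  17: (15,6) 2 'ca'
  18: (6,8) 3 'cac'
  19: (8,19) 3 'cac'
  20: (19,10) 1 'c'
  21: (10,21) 1 'c'
  22: (21,18) 2 'cc'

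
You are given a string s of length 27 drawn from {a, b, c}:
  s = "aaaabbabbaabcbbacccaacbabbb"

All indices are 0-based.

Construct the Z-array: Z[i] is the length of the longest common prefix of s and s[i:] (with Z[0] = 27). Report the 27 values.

[27, 3, 2, 1, 0, 0, 1, 0, 0, 2, 1, 0, 0, 0, 0, 1, 0, 0, 0, 2, 1, 0, 0, 1, 0, 0, 0]

Z[0]=27
i=1: fresh scan; Z[1]=3 grow→box=[1,4)
i=2: min(r-i=2, Z[1]=3)=2; Z[2]=2
i=3: min(r-i=1, Z[2]=2)=1; Z[3]=1
i=4: fresh scan; Z[4]=0
i=5: fresh scan; Z[5]=0
i=6: fresh scan; Z[6]=1 grow→box=[6,7)
i=7: fresh scan; Z[7]=0
i=8: fresh scan; Z[8]=0
i=9: fresh scan; Z[9]=2 grow→box=[9,11)
i=10: min(r-i=1, Z[1]=3)=1; Z[10]=1
i=11: fresh scan; Z[11]=0
i=12: fresh scan; Z[12]=0
i=13: fresh scan; Z[13]=0
i=14: fresh scan; Z[14]=0
i=15: fresh scan; Z[15]=1 grow→box=[15,16)
i=16: fresh scan; Z[16]=0
i=17: fresh scan; Z[17]=0
i=18: fresh scan; Z[18]=0
i=19: fresh scan; Z[19]=2 grow→box=[19,21)
i=20: min(r-i=1, Z[1]=3)=1; Z[20]=1
i=21: fresh scan; Z[21]=0
i=22: fresh scan; Z[22]=0
i=23: fresh scan; Z[23]=1 grow→box=[23,24)
i=24: fresh scan; Z[24]=0
i=25: fresh scan; Z[25]=0
i=26: fresh scan; Z[26]=0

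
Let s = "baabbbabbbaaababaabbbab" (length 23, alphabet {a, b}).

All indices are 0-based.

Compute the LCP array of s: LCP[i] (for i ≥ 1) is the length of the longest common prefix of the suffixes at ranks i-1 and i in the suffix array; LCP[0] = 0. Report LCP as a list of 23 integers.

[0, 2, 3, 7, 1, 2, 3, 2, 5, 6, 0, 1, 3, 8, 2, 3, 3, 1, 3, 4, 2, 4, 5]

rank | idx | suffix
   0 |  10 | aaababaabbbab
   1 |  11 | aababaabbbab
   2 |  16 | aabbbab
   3 |   1 | aabbbabbbaaababaabbbab
   4 |  21 | ab
   5 |  14 | abaabbbab
   6 |  12 | ababaabbbab
   7 |   6 | abbbaaababaabbbab
   8 |  17 | abbbab
   9 |   2 | abbbabbbaaababaabbbab
  10 |  22 | b
  11 |   9 | baaababaabbbab
  12 |  15 | baabbbab
  13 |   0 | baabbbabbbaaababaabbbab
  14 |  20 | bab
  15 |  13 | babaabbbab
  16 |   5 | babbbaaababaabbbab
  17 |   8 | bbaaababaabbbab
  18 |  19 | bbab
  19 |   4 | bbabbbaaababaabbbab
  20 |   7 | bbbaaababaabbbab
  21 |  18 | bbbab
  22 |   3 | bbbabbbaaababaabbbab

SA = [10, 11, 16, 1, 21, 14, 12, 6, 17, 2, 22, 9, 15, 0, 20, 13, 5, 8, 19, 4, 7, 18, 3]
rank  pair      lcp
   1  s[10:],s[11:]  2  'aa'
   2  s[11:],s[16:]  3  'aab'
   3  s[16:],s[1:]  7  'aabbbab'
   4  s[1:],s[21:]  1  'a'
   5  s[21:],s[14:]  2  'ab'
   6  s[14:],s[12:]  3  'aba'
   7  s[12:],s[6:]  2  'ab'
   8  s[6:],s[17:]  5  'abbba'
   9  s[17:],s[2:]  6  'abbbab'
  10  s[2:],s[22:]  0  ''
  11  s[22:],s[9:]  1  'b'
  12  s[9:],s[15:]  3  'baa'
  13  s[15:],s[0:]  8  'baabbbab'
  14  s[0:],s[20:]  2  'ba'
  15  s[20:],s[13:]  3  'bab'
  16  s[13:],s[5:]  3  'bab'
  17  s[5:],s[8:]  1  'b'
  18  s[8:],s[19:]  3  'bba'
  19  s[19:],s[4:]  4  'bbab'
  20  s[4:],s[7:]  2  'bb'
  21  s[7:],s[18:]  4  'bbba'
  22  s[18:],s[3:]  5  'bbbab'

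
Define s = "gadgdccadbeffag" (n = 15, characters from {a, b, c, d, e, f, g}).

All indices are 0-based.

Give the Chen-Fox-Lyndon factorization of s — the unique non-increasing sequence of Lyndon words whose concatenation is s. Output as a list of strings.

["g", "adgdcc", "adbeffag"]

emit factor 1: 'g' (i=0, period=1)
emit factor 2: 'adgdcc' (i=1, period=6)
emit factor 3: 'adbeffag' (i=7, period=8)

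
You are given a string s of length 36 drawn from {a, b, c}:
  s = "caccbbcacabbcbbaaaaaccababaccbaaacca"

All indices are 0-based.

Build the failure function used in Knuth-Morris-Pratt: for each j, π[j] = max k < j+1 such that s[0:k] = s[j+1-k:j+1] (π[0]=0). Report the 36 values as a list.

[0, 0, 1, 1, 0, 0, 1, 2, 3, 2, 0, 0, 1, 0, 0, 0, 0, 0, 0, 0, 1, 1, 2, 0, 0, 0, 0, 1, 1, 0, 0, 0, 0, 1, 1, 2]

π[0] = 0
j=1 s[j]='a': π[1]=0 (border '')
j=2 s[j]='c': π[2]=1 (border 'c')
j=3 s[j]='c': k: 1→0; π[3]=1 (border 'c')
j=4 s[j]='b': k: 1→0; π[4]=0 (border '')
j=5 s[j]='b': π[5]=0 (border '')
j=6 s[j]='c': π[6]=1 (border 'c')
j=7 s[j]='a': π[7]=2 (border 'ca')
j=8 s[j]='c': π[8]=3 (border 'cac')
j=9 s[j]='a': k: 3→1; π[9]=2 (border 'ca')
j=10 s[j]='b': k: 2→0; π[10]=0 (border '')
j=11 s[j]='b': π[11]=0 (border '')
j=12 s[j]='c': π[12]=1 (border 'c')
j=13 s[j]='b': k: 1→0; π[13]=0 (border '')
j=14 s[j]='b': π[14]=0 (border '')
j=15 s[j]='a': π[15]=0 (border '')
j=16 s[j]='a': π[16]=0 (border '')
j=17 s[j]='a': π[17]=0 (border '')
j=18 s[j]='a': π[18]=0 (border '')
j=19 s[j]='a': π[19]=0 (border '')
j=20 s[j]='c': π[20]=1 (border 'c')
j=21 s[j]='c': k: 1→0; π[21]=1 (border 'c')
j=22 s[j]='a': π[22]=2 (border 'ca')
j=23 s[j]='b': k: 2→0; π[23]=0 (border '')
j=24 s[j]='a': π[24]=0 (border '')
j=25 s[j]='b': π[25]=0 (border '')
j=26 s[j]='a': π[26]=0 (border '')
j=27 s[j]='c': π[27]=1 (border 'c')
j=28 s[j]='c': k: 1→0; π[28]=1 (border 'c')
j=29 s[j]='b': k: 1→0; π[29]=0 (border '')
j=30 s[j]='a': π[30]=0 (border '')
j=31 s[j]='a': π[31]=0 (border '')
j=32 s[j]='a': π[32]=0 (border '')
j=33 s[j]='c': π[33]=1 (border 'c')
j=34 s[j]='c': k: 1→0; π[34]=1 (border 'c')
j=35 s[j]='a': π[35]=2 (border 'ca')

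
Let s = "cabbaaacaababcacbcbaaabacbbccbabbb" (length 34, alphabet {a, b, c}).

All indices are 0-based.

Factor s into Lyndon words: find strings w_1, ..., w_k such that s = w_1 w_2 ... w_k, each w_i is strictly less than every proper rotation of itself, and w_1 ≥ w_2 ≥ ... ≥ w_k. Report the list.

["c", "abb", "aaacaababcacbcb", "aaabacbbccbabbb"]

emit factor 1: 'c' (i=0, period=1)
emit factor 2: 'abb' (i=1, period=3)
emit factor 3: 'aaacaababcacbcb' (i=4, period=15)
emit factor 4: 'aaabacbbccbabbb' (i=19, period=15)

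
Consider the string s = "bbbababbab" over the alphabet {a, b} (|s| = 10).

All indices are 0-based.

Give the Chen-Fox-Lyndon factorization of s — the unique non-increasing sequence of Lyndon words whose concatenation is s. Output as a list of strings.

emit factor 1: 'b' (i=0, period=1)
emit factor 2: 'b' (i=1, period=1)
emit factor 3: 'b' (i=2, period=1)
emit factor 4: 'ababb' (i=3, period=5)
emit factor 5: 'ab' (i=8, period=2)

["b", "b", "b", "ababb", "ab"]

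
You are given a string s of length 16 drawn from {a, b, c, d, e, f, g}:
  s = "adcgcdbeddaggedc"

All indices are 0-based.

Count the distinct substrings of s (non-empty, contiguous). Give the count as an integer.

124

rank | idx | suffix
   0 |   0 | adcgcdbeddaggedc
   1 |  10 | aggedc
   2 |   6 | beddaggedc
   3 |  15 | c
   4 |   4 | cdbeddaggedc
   5 |   2 | cgcdbeddaggedc
   6 |   9 | daggedc
   7 |   5 | dbeddaggedc
   8 |  14 | dc
   9 |   1 | dcgcdbeddaggedc
  10 |   8 | ddaggedc
  11 |  13 | edc
  12 |   7 | eddaggedc
  13 |   3 | gcdbeddaggedc
  14 |  12 | gedc
  15 |  11 | ggedc

SA = [0, 10, 6, 15, 4, 2, 9, 5, 14, 1, 8, 13, 7, 3, 12, 11]
[i] adj suffixes → lcp
  [1] 0/10 → 1 ('a')
  [2] 10/6 → 0 ('')
  [3] 6/15 → 0 ('')
  [4] 15/4 → 1 ('c')
  [5] 4/2 → 1 ('c')
  [6] 2/9 → 0 ('')
  [7] 9/5 → 1 ('d')
  [8] 5/14 → 1 ('d')
  [9] 14/1 → 2 ('dc')
  [10] 1/8 → 1 ('d')
  [11] 8/13 → 0 ('')
  [12] 13/7 → 2 ('ed')
  [13] 7/3 → 0 ('')
  [14] 3/12 → 1 ('g')
  [15] 12/11 → 1 ('g')

n(n+1)/2 = 16·17/2 = 136
Σ LCP = 0 + 1 + 0 + 0 + 1 + 1 + 0 + 1 + 1 + 2 + 1 + 0 + 2 + 0 + 1 + 1 = 12
distinct = 136 − 12 = 124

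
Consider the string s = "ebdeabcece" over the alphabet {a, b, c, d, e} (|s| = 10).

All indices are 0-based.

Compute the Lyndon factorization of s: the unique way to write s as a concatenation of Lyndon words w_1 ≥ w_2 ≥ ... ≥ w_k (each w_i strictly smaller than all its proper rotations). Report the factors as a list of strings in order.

["e", "bde", "abcece"]

emit factor 1: 'e' (i=0, period=1)
emit factor 2: 'bde' (i=1, period=3)
emit factor 3: 'abcece' (i=4, period=6)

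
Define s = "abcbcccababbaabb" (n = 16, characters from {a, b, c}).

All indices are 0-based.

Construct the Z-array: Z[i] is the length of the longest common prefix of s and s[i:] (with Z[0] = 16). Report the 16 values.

[16, 0, 0, 0, 0, 0, 0, 2, 0, 2, 0, 0, 1, 2, 0, 0]

Z[0]=16
i=1: outside box; Z[1]=0
i=2: outside box; Z[2]=0
i=3: outside box; Z[3]=0
i=4: outside box; Z[4]=0
i=5: outside box; Z[5]=0
i=6: outside box; Z[6]=0
i=7: outside box; Z[7]=2 grow→box=[7,9)
i=8: min(r-i=1, Z[1]=0)=0; Z[8]=0
i=9: outside box; Z[9]=2 grow→box=[9,11)
i=10: min(r-i=1, Z[1]=0)=0; Z[10]=0
i=11: outside box; Z[11]=0
i=12: outside box; Z[12]=1 grow→box=[12,13)
i=13: outside box; Z[13]=2 grow→box=[13,15)
i=14: min(r-i=1, Z[1]=0)=0; Z[14]=0
i=15: outside box; Z[15]=0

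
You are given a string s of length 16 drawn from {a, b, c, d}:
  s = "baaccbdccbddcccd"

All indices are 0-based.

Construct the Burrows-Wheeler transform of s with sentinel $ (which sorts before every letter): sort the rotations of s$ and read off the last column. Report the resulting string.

rank  rotation           last
    0  $baaccbdccbddcccd  d
    1  aaccbdccbddcccd$b  b
    2  accbdccbddcccd$ba  a
    3  baaccbdccbddcccd$  $
    4  bdccbddcccd$baacc  c
    5  bddcccd$baaccbdcc  c
    6  cbdccbddcccd$baac  c
    7  cbddcccd$baaccbdc  c
    8  ccbdccbddcccd$baa  a
    9  ccbddcccd$baaccbd  d
   10  cccd$baaccbdccbdd  d
   11  ccd$baaccbdccbddc  c
   12  cd$baaccbdccbddcc  c
   13  d$baaccbdccbddccc  c
   14  dccbddcccd$baaccb  b
   15  dcccd$baaccbdccbd  d
   16  ddcccd$baaccbdccb  b

dba$ccccaddcccbdb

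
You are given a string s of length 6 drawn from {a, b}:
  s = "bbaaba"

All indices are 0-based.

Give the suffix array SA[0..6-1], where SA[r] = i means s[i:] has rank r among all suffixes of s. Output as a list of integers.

rank | idx | suffix
   0 |   5 | a
   1 |   2 | aaba
   2 |   3 | aba
   3 |   4 | ba
   4 |   1 | baaba
   5 |   0 | bbaaba

[5, 2, 3, 4, 1, 0]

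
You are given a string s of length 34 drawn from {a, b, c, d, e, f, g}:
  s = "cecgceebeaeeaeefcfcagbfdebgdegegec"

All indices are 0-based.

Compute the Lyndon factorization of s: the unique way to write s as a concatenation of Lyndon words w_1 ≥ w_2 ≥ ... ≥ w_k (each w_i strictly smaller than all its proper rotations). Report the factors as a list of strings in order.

emit factor 1: 'cecgcee' (i=0, period=7)
emit factor 2: 'be' (i=7, period=2)
emit factor 3: 'aeeaeefcfcagbfdebgdegegec' (i=9, period=25)

["cecgcee", "be", "aeeaeefcfcagbfdebgdegegec"]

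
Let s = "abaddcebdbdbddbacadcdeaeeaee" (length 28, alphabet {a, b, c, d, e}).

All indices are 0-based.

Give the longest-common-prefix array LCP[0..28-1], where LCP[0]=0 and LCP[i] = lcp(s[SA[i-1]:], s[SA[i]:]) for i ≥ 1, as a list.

rank→(start, suffix):
  0 → (0, 'abaddcebdbdbddbacadcdeaeeaee')
  1 → (15, 'acadcdeaeeaee')
  2 → (17, 'adcdeaeeaee')
  3 → (2, 'addcebdbdbddbacadcdeaeeaee')
  4 → (25, 'aee')
  5 → (22, 'aeeaee')
  6 → (14, 'bacadcdeaeeaee')
  7 → (1, 'baddcebdbdbddbacadcdeaeeaee')
  8 → (7, 'bdbdbddbacadcdeaeeaee')
  9 → (9, 'bdbddbacadcdeaeeaee')
  10 → (11, 'bddbacadcdeaeeaee')
  11 → (16, 'cadcdeaeeaee')
  12 → (19, 'cdeaeeaee')
  13 → (5, 'cebdbdbddbacadcdeaeeaee')
  14 → (13, 'dbacadcdeaeeaee')
  15 → (8, 'dbdbddbacadcdeaeeaee')
  16 → (10, 'dbddbacadcdeaeeaee')
  17 → (18, 'dcdeaeeaee')
  18 → (4, 'dcebdbdbddbacadcdeaeeaee')
  19 → (12, 'ddbacadcdeaeeaee')
  20 → (3, 'ddcebdbdbddbacadcdeaeeaee')
  21 → (20, 'deaeeaee')
  22 → (27, 'e')
  23 → (24, 'eaee')
  24 → (21, 'eaeeaee')
  25 → (6, 'ebdbdbddbacadcdeaeeaee')
  26 → (26, 'ee')
  27 → (23, 'eeaee')

SA = [0, 15, 17, 2, 25, 22, 14, 1, 7, 9, 11, 16, 19, 5, 13, 8, 10, 18, 4, 12, 3, 20, 27, 24, 21, 6, 26, 23]
i: (SA[i-1],SA[i]) lcp shared
  1: (0,15) 1 'a'
  2: (15,17) 1 'a'
  3: (17,2) 2 'ad'
  4: (2,25) 1 'a'
  5: (25,22) 3 'aee'
  6: (22,14) 0 ''
  7: (14,1) 2 'ba'
  8: (1,7) 1 'b'
  9: (7,9) 4 'bdbd'
  10: (9,11) 2 'bd'
  11: (11,16) 0 ''
  12: (16,19) 1 'c'
  13: (19,5) 1 'c'
  14: (5,13) 0 ''
  15: (13,8) 2 'db'
  16: (8,10) 3 'dbd'
  17: (10,18) 1 'd'
  18: (18,4) 2 'dc'
  19: (4,12) 1 'd'
  20: (12,3) 2 'dd'
  21: (3,20) 1 'd'
  22: (20,27) 0 ''
  23: (27,24) 1 'e'
  24: (24,21) 4 'eaee'
  25: (21,6) 1 'e'
  26: (6,26) 1 'e'
  27: (26,23) 2 'ee'

[0, 1, 1, 2, 1, 3, 0, 2, 1, 4, 2, 0, 1, 1, 0, 2, 3, 1, 2, 1, 2, 1, 0, 1, 4, 1, 1, 2]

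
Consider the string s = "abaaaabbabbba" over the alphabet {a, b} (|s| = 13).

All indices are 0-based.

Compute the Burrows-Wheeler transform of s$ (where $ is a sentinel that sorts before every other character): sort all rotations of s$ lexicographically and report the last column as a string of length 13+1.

rank  rotation        last
    0  $abaaaabbabbba  a
    1  a$abaaaabbabbb  b
    2  aaaabbabbba$ab  b
    3  aaabbabbba$aba  a
    4  aabbabbba$abaa  a
    5  abaaaabbabbba$  $
    6  abbabbba$abaaa  a
    7  abbba$abaaaabb  b
    8  ba$abaaaabbabb  b
    9  baaaabbabbba$a  a
   10  babbba$abaaaab  b
   11  bba$abaaaabbab  b
   12  bbabbba$abaaaa  a
   13  bbba$abaaaabba  a

abbaa$abbabbaa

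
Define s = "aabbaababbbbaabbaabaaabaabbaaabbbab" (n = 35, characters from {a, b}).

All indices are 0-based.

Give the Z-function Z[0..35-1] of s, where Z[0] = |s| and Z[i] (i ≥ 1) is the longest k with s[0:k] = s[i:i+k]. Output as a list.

[35, 1, 0, 0, 3, 1, 0, 1, 0, 0, 0, 0, 8, 1, 0, 0, 3, 1, 0, 2, 3, 1, 0, 6, 1, 0, 0, 2, 4, 1, 0, 0, 0, 1, 0]

Z[0]=35
i=1: fresh scan; Z[1]=1 scan→box=[1,2)
i=2: fresh scan; Z[2]=0
i=3: fresh scan; Z[3]=0
i=4: fresh scan; Z[4]=3 scan→box=[4,7)
i=5: min(r-i=2, Z[1]=1)=1; Z[5]=1
i=6: min(r-i=1, Z[2]=0)=0; Z[6]=0
i=7: fresh scan; Z[7]=1 scan→box=[7,8)
i=8: fresh scan; Z[8]=0
i=9: fresh scan; Z[9]=0
i=10: fresh scan; Z[10]=0
i=11: fresh scan; Z[11]=0
i=12: fresh scan; Z[12]=8 scan→box=[12,20)
i=13: min(r-i=7, Z[1]=1)=1; Z[13]=1
i=14: min(r-i=6, Z[2]=0)=0; Z[14]=0
i=15: min(r-i=5, Z[3]=0)=0; Z[15]=0
i=16: min(r-i=4, Z[4]=3)=3; Z[16]=3
i=17: min(r-i=3, Z[5]=1)=1; Z[17]=1
i=18: min(r-i=2, Z[6]=0)=0; Z[18]=0
i=19: min(r-i=1, Z[7]=1)=1; Z[19]=2 scan→box=[19,21)
i=20: min(r-i=1, Z[1]=1)=1; Z[20]=3 scan→box=[20,23)
i=21: min(r-i=2, Z[1]=1)=1; Z[21]=1
i=22: min(r-i=1, Z[2]=0)=0; Z[22]=0
i=23: fresh scan; Z[23]=6 scan→box=[23,29)
i=24: min(r-i=5, Z[1]=1)=1; Z[24]=1
i=25: min(r-i=4, Z[2]=0)=0; Z[25]=0
i=26: min(r-i=3, Z[3]=0)=0; Z[26]=0
i=27: min(r-i=2, Z[4]=3)=2; Z[27]=2
i=28: min(r-i=1, Z[5]=1)=1; Z[28]=4 scan→box=[28,32)
i=29: min(r-i=3, Z[1]=1)=1; Z[29]=1
i=30: min(r-i=2, Z[2]=0)=0; Z[30]=0
i=31: min(r-i=1, Z[3]=0)=0; Z[31]=0
i=32: fresh scan; Z[32]=0
i=33: fresh scan; Z[33]=1 scan→box=[33,34)
i=34: fresh scan; Z[34]=0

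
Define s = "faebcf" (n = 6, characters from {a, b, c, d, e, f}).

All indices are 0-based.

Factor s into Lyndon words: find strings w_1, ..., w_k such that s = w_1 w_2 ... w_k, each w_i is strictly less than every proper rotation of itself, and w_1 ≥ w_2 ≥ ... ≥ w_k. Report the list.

["f", "aebcf"]

emit factor 1: 'f' (i=0, period=1)
emit factor 2: 'aebcf' (i=1, period=5)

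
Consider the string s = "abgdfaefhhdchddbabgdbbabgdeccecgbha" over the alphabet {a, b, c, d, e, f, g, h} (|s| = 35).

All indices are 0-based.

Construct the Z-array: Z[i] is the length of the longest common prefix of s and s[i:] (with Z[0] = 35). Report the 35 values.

Z[0]=35
i=1: i≥r, start 0; Z[1]=0
i=2: i≥r, start 0; Z[2]=0
i=3: i≥r, start 0; Z[3]=0
i=4: i≥r, start 0; Z[4]=0
i=5: i≥r, start 0; Z[5]=1 grow→box=[5,6)
i=6: i≥r, start 0; Z[6]=0
i=7: i≥r, start 0; Z[7]=0
i=8: i≥r, start 0; Z[8]=0
i=9: i≥r, start 0; Z[9]=0
i=10: i≥r, start 0; Z[10]=0
i=11: i≥r, start 0; Z[11]=0
i=12: i≥r, start 0; Z[12]=0
i=13: i≥r, start 0; Z[13]=0
i=14: i≥r, start 0; Z[14]=0
i=15: i≥r, start 0; Z[15]=0
i=16: i≥r, start 0; Z[16]=4 grow→box=[16,20)
i=17: min(r-i=3, Z[1]=0)=0; Z[17]=0
i=18: min(r-i=2, Z[2]=0)=0; Z[18]=0
i=19: min(r-i=1, Z[3]=0)=0; Z[19]=0
i=20: i≥r, start 0; Z[20]=0
i=21: i≥r, start 0; Z[21]=0
i=22: i≥r, start 0; Z[22]=4 grow→box=[22,26)
i=23: min(r-i=3, Z[1]=0)=0; Z[23]=0
i=24: min(r-i=2, Z[2]=0)=0; Z[24]=0
i=25: min(r-i=1, Z[3]=0)=0; Z[25]=0
i=26: i≥r, start 0; Z[26]=0
i=27: i≥r, start 0; Z[27]=0
i=28: i≥r, start 0; Z[28]=0
i=29: i≥r, start 0; Z[29]=0
i=30: i≥r, start 0; Z[30]=0
i=31: i≥r, start 0; Z[31]=0
i=32: i≥r, start 0; Z[32]=0
i=33: i≥r, start 0; Z[33]=0
i=34: i≥r, start 0; Z[34]=1 grow→box=[34,35)

[35, 0, 0, 0, 0, 1, 0, 0, 0, 0, 0, 0, 0, 0, 0, 0, 4, 0, 0, 0, 0, 0, 4, 0, 0, 0, 0, 0, 0, 0, 0, 0, 0, 0, 1]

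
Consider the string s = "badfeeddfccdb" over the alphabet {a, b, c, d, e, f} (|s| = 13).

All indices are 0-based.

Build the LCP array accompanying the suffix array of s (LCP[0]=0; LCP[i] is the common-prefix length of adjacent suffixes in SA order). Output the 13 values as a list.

rank→(start, suffix):
  0 → (1, 'adfeeddfccdb')
  1 → (12, 'b')
  2 → (0, 'badfeeddfccdb')
  3 → (9, 'ccdb')
  4 → (10, 'cdb')
  5 → (11, 'db')
  6 → (6, 'ddfccdb')
  7 → (7, 'dfccdb')
  8 → (2, 'dfeeddfccdb')
  9 → (5, 'eddfccdb')
  10 → (4, 'eeddfccdb')
  11 → (8, 'fccdb')
  12 → (3, 'feeddfccdb')

SA = [1, 12, 0, 9, 10, 11, 6, 7, 2, 5, 4, 8, 3]
rank  pair      lcp
   1  s[1:],s[12:]  0  ''
   2  s[12:],s[0:]  1  'b'
   3  s[0:],s[9:]  0  ''
   4  s[9:],s[10:]  1  'c'
   5  s[10:],s[11:]  0  ''
   6  s[11:],s[6:]  1  'd'
   7  s[6:],s[7:]  1  'd'
   8  s[7:],s[2:]  2  'df'
   9  s[2:],s[5:]  0  ''
  10  s[5:],s[4:]  1  'e'
  11  s[4:],s[8:]  0  ''
  12  s[8:],s[3:]  1  'f'

[0, 0, 1, 0, 1, 0, 1, 1, 2, 0, 1, 0, 1]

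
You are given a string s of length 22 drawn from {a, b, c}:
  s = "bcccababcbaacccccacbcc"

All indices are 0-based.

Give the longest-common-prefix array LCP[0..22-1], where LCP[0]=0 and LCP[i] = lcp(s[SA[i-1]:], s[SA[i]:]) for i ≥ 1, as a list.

rank | idx | suffix
   0 |  10 | aacccccacbcc
   1 |   4 | ababcbaacccccacbcc
   2 |   6 | abcbaacccccacbcc
   3 |  17 | acbcc
   4 |  11 | acccccacbcc
   5 |   9 | baacccccacbcc
   6 |   5 | babcbaacccccacbcc
   7 |   7 | bcbaacccccacbcc
   8 |  19 | bcc
   9 |   0 | bcccababcbaacccccacbcc
  10 |  21 | c
  11 |   3 | cababcbaacccccacbcc
  12 |  16 | cacbcc
  13 |   8 | cbaacccccacbcc
  14 |  18 | cbcc
  15 |  20 | cc
  16 |   2 | ccababcbaacccccacbcc
  17 |  15 | ccacbcc
  18 |   1 | cccababcbaacccccacbcc
  19 |  14 | cccacbcc
  20 |  13 | ccccacbcc
  21 |  12 | cccccacbcc

SA = [10, 4, 6, 17, 11, 9, 5, 7, 19, 0, 21, 3, 16, 8, 18, 20, 2, 15, 1, 14, 13, 12]
i: (SA[i-1],SA[i]) lcp shared
  1: (10,4) 1 'a'
  2: (4,6) 2 'ab'
  3: (6,17) 1 'a'
  4: (17,11) 2 'ac'
  5: (11,9) 0 ''
  6: (9,5) 2 'ba'
  7: (5,7) 1 'b'
  8: (7,19) 2 'bc'
  9: (19,0) 3 'bcc'
  10: (0,21) 0 ''
  11: (21,3) 1 'c'
  12: (3,16) 2 'ca'
  13: (16,8) 1 'c'
  14: (8,18) 2 'cb'
  15: (18,20) 1 'c'
  16: (20,2) 2 'cc'
  17: (2,15) 3 'cca'
  18: (15,1) 2 'cc'
  19: (1,14) 4 'ccca'
  20: (14,13) 3 'ccc'
  21: (13,12) 4 'cccc'

[0, 1, 2, 1, 2, 0, 2, 1, 2, 3, 0, 1, 2, 1, 2, 1, 2, 3, 2, 4, 3, 4]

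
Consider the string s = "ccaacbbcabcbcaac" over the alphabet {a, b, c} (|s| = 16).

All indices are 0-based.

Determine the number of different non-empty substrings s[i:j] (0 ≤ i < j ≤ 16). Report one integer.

sorted suffixes:
  #0 SA[0]=13  'aac'
  #1 SA[1]=2  'aacbbcabcbcaac'
  #2 SA[2]=8  'abcbcaac'
  #3 SA[3]=14  'ac'
  #4 SA[4]=3  'acbbcabcbcaac'
  #5 SA[5]=5  'bbcabcbcaac'
  #6 SA[6]=11  'bcaac'
  #7 SA[7]=6  'bcabcbcaac'
  #8 SA[8]=9  'bcbcaac'
  #9 SA[9]=15  'c'
  #10 SA[10]=12  'caac'
  #11 SA[11]=1  'caacbbcabcbcaac'
  #12 SA[12]=7  'cabcbcaac'
  #13 SA[13]=4  'cbbcabcbcaac'
  #14 SA[14]=10  'cbcaac'
  #15 SA[15]=0  'ccaacbbcabcbcaac'

SA = [13, 2, 8, 14, 3, 5, 11, 6, 9, 15, 12, 1, 7, 4, 10, 0]
[i] adj suffixes → lcp
  [1] 13/2 → 3 ('aac')
  [2] 2/8 → 1 ('a')
  [3] 8/14 → 1 ('a')
  [4] 14/3 → 2 ('ac')
  [5] 3/5 → 0 ('')
  [6] 5/11 → 1 ('b')
  [7] 11/6 → 3 ('bca')
  [8] 6/9 → 2 ('bc')
  [9] 9/15 → 0 ('')
  [10] 15/12 → 1 ('c')
  [11] 12/1 → 4 ('caac')
  [12] 1/7 → 2 ('ca')
  [13] 7/4 → 1 ('c')
  [14] 4/10 → 2 ('cb')
  [15] 10/0 → 1 ('c')

n(n+1)/2 = 16·17/2 = 136
Σ LCP = 0 + 3 + 1 + 1 + 2 + 0 + 1 + 3 + 2 + 0 + 1 + 4 + 2 + 1 + 2 + 1 = 24
distinct = 136 − 24 = 112

112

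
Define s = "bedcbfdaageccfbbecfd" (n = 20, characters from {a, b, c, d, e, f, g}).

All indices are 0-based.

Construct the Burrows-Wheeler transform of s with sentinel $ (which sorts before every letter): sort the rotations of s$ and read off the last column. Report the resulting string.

ddafb$cdeceffegbbccba

rank  rotation               last
    0  $bedcbfdaageccfbbecfd  d
    1  aageccfbbecfd$bedcbfd  d
    2  ageccfbbecfd$bedcbfda  a
    3  bbecfd$bedcbfdaageccf  f
    4  becfd$bedcbfdaageccfb  b
    5  bedcbfdaageccfbbecfd$  $
    6  bfdaageccfbbecfd$bedc  c
    7  cbfdaageccfbbecfd$bed  d
    8  ccfbbecfd$bedcbfdaage  e
    9  cfbbecfd$bedcbfdaagec  c
   10  cfd$bedcbfdaageccfbbe  e
   11  d$bedcbfdaageccfbbecf  f
   12  daageccfbbecfd$bedcbf  f
   13  dcbfdaageccfbbecfd$be  e
   14  eccfbbecfd$bedcbfdaag  g
   15  ecfd$bedcbfdaageccfbb  b
   16  edcbfdaageccfbbecfd$b  b
   17  fbbecfd$bedcbfdaagecc  c
   18  fd$bedcbfdaageccfbbec  c
   19  fdaageccfbbecfd$bedcb  b
   20  geccfbbecfd$bedcbfdaa  a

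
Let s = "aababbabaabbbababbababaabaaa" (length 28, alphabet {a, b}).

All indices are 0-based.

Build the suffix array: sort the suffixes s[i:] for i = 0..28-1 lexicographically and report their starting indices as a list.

rank→(start, suffix):
  0 → (27, 'a')
  1 → (26, 'aa')
  2 → (25, 'aaa')
  3 → (22, 'aabaaa')
  4 → (0, 'aababbabaabbbababbababaabaaa')
  5 → (8, 'aabbbababbababaabaaa')
  6 → (23, 'abaaa')
  7 → (20, 'abaabaaa')
  8 → (6, 'abaabbbababbababaabaaa')
  9 → (18, 'ababaabaaa')
  10 → (1, 'ababbabaabbbababbababaabaaa')
  11 → (13, 'ababbababaabaaa')
  12 → (3, 'abbabaabbbababbababaabaaa')
  13 → (15, 'abbababaabaaa')
  14 → (9, 'abbbababbababaabaaa')
  15 → (24, 'baaa')
  16 → (21, 'baabaaa')
  17 → (7, 'baabbbababbababaabaaa')
  18 → (19, 'babaabaaa')
  19 → (5, 'babaabbbababbababaabaaa')
  20 → (17, 'bababaabaaa')
  21 → (12, 'bababbababaabaaa')
  22 → (2, 'babbabaabbbababbababaabaaa')
  23 → (14, 'babbababaabaaa')
  24 → (4, 'bbabaabbbababbababaabaaa')
  25 → (16, 'bbababaabaaa')
  26 → (11, 'bbababbababaabaaa')
  27 → (10, 'bbbababbababaabaaa')

[27, 26, 25, 22, 0, 8, 23, 20, 6, 18, 1, 13, 3, 15, 9, 24, 21, 7, 19, 5, 17, 12, 2, 14, 4, 16, 11, 10]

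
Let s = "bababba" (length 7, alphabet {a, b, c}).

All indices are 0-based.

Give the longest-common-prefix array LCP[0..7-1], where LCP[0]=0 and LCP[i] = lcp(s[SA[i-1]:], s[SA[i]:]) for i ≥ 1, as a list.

[0, 1, 2, 0, 2, 3, 1]

rank→(start, suffix):
  0 → (6, 'a')
  1 → (1, 'ababba')
  2 → (3, 'abba')
  3 → (5, 'ba')
  4 → (0, 'bababba')
  5 → (2, 'babba')
  6 → (4, 'bba')

SA = [6, 1, 3, 5, 0, 2, 4]
[i] adj suffixes → lcp
  [1] 6/1 → 1 ('a')
  [2] 1/3 → 2 ('ab')
  [3] 3/5 → 0 ('')
  [4] 5/0 → 2 ('ba')
  [5] 0/2 → 3 ('bab')
  [6] 2/4 → 1 ('b')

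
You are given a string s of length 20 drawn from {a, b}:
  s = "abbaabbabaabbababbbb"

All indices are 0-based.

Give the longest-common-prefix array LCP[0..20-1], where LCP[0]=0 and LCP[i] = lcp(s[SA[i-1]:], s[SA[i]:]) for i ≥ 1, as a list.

[0, 7, 1, 3, 2, 4, 6, 3, 0, 1, 8, 2, 4, 3, 1, 2, 3, 5, 2, 3]

rank→(start, suffix):
  0 → (3, 'aabbabaabbababbbb')
  1 → (9, 'aabbababbbb')
  2 → (7, 'abaabbababbbb')
  3 → (13, 'ababbbb')
  4 → (0, 'abbaabbabaabbababbbb')
  5 → (4, 'abbabaabbababbbb')
  6 → (10, 'abbababbbb')
  7 → (15, 'abbbb')
  8 → (19, 'b')
  9 → (2, 'baabbabaabbababbbb')
  10 → (8, 'baabbababbbb')
  11 → (6, 'babaabbababbbb')
  12 → (12, 'bababbbb')
  13 → (14, 'babbbb')
  14 → (18, 'bb')
  15 → (1, 'bbaabbabaabbababbbb')
  16 → (5, 'bbabaabbababbbb')
  17 → (11, 'bbababbbb')
  18 → (17, 'bbb')
  19 → (16, 'bbbb')

SA = [3, 9, 7, 13, 0, 4, 10, 15, 19, 2, 8, 6, 12, 14, 18, 1, 5, 11, 17, 16]
i: (SA[i-1],SA[i]) lcp shared
  1: (3,9) 7 'aabbaba'
  2: (9,7) 1 'a'
  3: (7,13) 3 'aba'
  4: (13,0) 2 'ab'
  5: (0,4) 4 'abba'
  6: (4,10) 6 'abbaba'
  7: (10,15) 3 'abb'
  8: (15,19) 0 ''
  9: (19,2) 1 'b'
  10: (2,8) 8 'baabbaba'
  11: (8,6) 2 'ba'
  12: (6,12) 4 'baba'
  13: (12,14) 3 'bab'
  14: (14,18) 1 'b'
  15: (18,1) 2 'bb'
  16: (1,5) 3 'bba'
  17: (5,11) 5 'bbaba'
  18: (11,17) 2 'bb'
  19: (17,16) 3 'bbb'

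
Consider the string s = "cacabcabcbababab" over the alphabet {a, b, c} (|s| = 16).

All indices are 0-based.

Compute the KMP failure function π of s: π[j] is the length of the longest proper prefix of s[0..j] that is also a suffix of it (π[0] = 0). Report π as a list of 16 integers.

π[0] = 0
j=1 s[j]='a': π[1]=0 (border '')
j=2 s[j]='c': π[2]=1 (border 'c')
j=3 s[j]='a': π[3]=2 (border 'ca')
j=4 s[j]='b': k: 2→0; π[4]=0 (border '')
j=5 s[j]='c': π[5]=1 (border 'c')
j=6 s[j]='a': π[6]=2 (border 'ca')
j=7 s[j]='b': k: 2→0; π[7]=0 (border '')
j=8 s[j]='c': π[8]=1 (border 'c')
j=9 s[j]='b': k: 1→0; π[9]=0 (border '')
j=10 s[j]='a': π[10]=0 (border '')
j=11 s[j]='b': π[11]=0 (border '')
j=12 s[j]='a': π[12]=0 (border '')
j=13 s[j]='b': π[13]=0 (border '')
j=14 s[j]='a': π[14]=0 (border '')
j=15 s[j]='b': π[15]=0 (border '')

[0, 0, 1, 2, 0, 1, 2, 0, 1, 0, 0, 0, 0, 0, 0, 0]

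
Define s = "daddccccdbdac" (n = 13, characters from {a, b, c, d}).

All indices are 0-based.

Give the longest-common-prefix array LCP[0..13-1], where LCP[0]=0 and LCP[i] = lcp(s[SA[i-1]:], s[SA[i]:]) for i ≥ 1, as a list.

sorted suffixes:
  #0 SA[0]=11  'ac'
  #1 SA[1]=1  'addccccdbdac'
  #2 SA[2]=9  'bdac'
  #3 SA[3]=12  'c'
  #4 SA[4]=4  'ccccdbdac'
  #5 SA[5]=5  'cccdbdac'
  #6 SA[6]=6  'ccdbdac'
  #7 SA[7]=7  'cdbdac'
  #8 SA[8]=10  'dac'
  #9 SA[9]=0  'daddccccdbdac'
  #10 SA[10]=8  'dbdac'
  #11 SA[11]=3  'dccccdbdac'
  #12 SA[12]=2  'ddccccdbdac'

SA = [11, 1, 9, 12, 4, 5, 6, 7, 10, 0, 8, 3, 2]
rank  pair      lcp
   1  s[11:],s[1:]  1  'a'
   2  s[1:],s[9:]  0  ''
   3  s[9:],s[12:]  0  ''
   4  s[12:],s[4:]  1  'c'
   5  s[4:],s[5:]  3  'ccc'
   6  s[5:],s[6:]  2  'cc'
   7  s[6:],s[7:]  1  'c'
   8  s[7:],s[10:]  0  ''
   9  s[10:],s[0:]  2  'da'
  10  s[0:],s[8:]  1  'd'
  11  s[8:],s[3:]  1  'd'
  12  s[3:],s[2:]  1  'd'

[0, 1, 0, 0, 1, 3, 2, 1, 0, 2, 1, 1, 1]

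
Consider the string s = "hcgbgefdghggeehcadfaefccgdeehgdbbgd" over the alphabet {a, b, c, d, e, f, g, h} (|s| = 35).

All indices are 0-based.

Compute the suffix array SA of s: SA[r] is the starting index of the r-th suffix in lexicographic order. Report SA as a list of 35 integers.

sorted suffixes:
  #0 SA[0]=16  'adfaefccgdeehgdbbgd'
  #1 SA[1]=19  'aefccgdeehgdbbgd'
  #2 SA[2]=31  'bbgd'
  #3 SA[3]=32  'bgd'
  #4 SA[4]=3  'bgefdghggeehcadfaefccgdeehgdbbgd'
  #5 SA[5]=15  'cadfaefccgdeehgdbbgd'
  #6 SA[6]=22  'ccgdeehgdbbgd'
  #7 SA[7]=1  'cgbgefdghggeehcadfaefccgdeehgdbbgd'
  #8 SA[8]=23  'cgdeehgdbbgd'
  #9 SA[9]=34  'd'
  #10 SA[10]=30  'dbbgd'
  #11 SA[11]=25  'deehgdbbgd'
  #12 SA[12]=17  'dfaefccgdeehgdbbgd'
  #13 SA[13]=7  'dghggeehcadfaefccgdeehgdbbgd'
  #14 SA[14]=12  'eehcadfaefccgdeehgdbbgd'
  #15 SA[15]=26  'eehgdbbgd'
  #16 SA[16]=20  'efccgdeehgdbbgd'
  #17 SA[17]=5  'efdghggeehcadfaefccgdeehgdbbgd'
  #18 SA[18]=13  'ehcadfaefccgdeehgdbbgd'
  #19 SA[19]=27  'ehgdbbgd'
  #20 SA[20]=18  'faefccgdeehgdbbgd'
  #21 SA[21]=21  'fccgdeehgdbbgd'
  #22 SA[22]=6  'fdghggeehcadfaefccgdeehgdbbgd'
  #23 SA[23]=2  'gbgefdghggeehcadfaefccgdeehgdbbgd'
  #24 SA[24]=33  'gd'
  #25 SA[25]=29  'gdbbgd'
  #26 SA[26]=24  'gdeehgdbbgd'
  #27 SA[27]=11  'geehcadfaefccgdeehgdbbgd'
  #28 SA[28]=4  'gefdghggeehcadfaefccgdeehgdbbgd'
  #29 SA[29]=10  'ggeehcadfaefccgdeehgdbbgd'
  #30 SA[30]=8  'ghggeehcadfaefccgdeehgdbbgd'
  #31 SA[31]=14  'hcadfaefccgdeehgdbbgd'
  #32 SA[32]=0  'hcgbgefdghggeehcadfaefccgdeehgdbbgd'
  #33 SA[33]=28  'hgdbbgd'
  #34 SA[34]=9  'hggeehcadfaefccgdeehgdbbgd'

[16, 19, 31, 32, 3, 15, 22, 1, 23, 34, 30, 25, 17, 7, 12, 26, 20, 5, 13, 27, 18, 21, 6, 2, 33, 29, 24, 11, 4, 10, 8, 14, 0, 28, 9]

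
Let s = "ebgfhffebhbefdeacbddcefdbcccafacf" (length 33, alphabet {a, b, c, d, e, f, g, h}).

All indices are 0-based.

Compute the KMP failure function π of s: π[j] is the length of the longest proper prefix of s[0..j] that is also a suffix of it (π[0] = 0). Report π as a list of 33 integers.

π[0] = 0
j=1 s[j]='b': π[1]=0 (border '')
j=2 s[j]='g': π[2]=0 (border '')
j=3 s[j]='f': π[3]=0 (border '')
j=4 s[j]='h': π[4]=0 (border '')
j=5 s[j]='f': π[5]=0 (border '')
j=6 s[j]='f': π[6]=0 (border '')
j=7 s[j]='e': π[7]=1 (border 'e')
j=8 s[j]='b': π[8]=2 (border 'eb')
j=9 s[j]='h': k: 2→0; π[9]=0 (border '')
j=10 s[j]='b': π[10]=0 (border '')
j=11 s[j]='e': π[11]=1 (border 'e')
j=12 s[j]='f': k: 1→0; π[12]=0 (border '')
j=13 s[j]='d': π[13]=0 (border '')
j=14 s[j]='e': π[14]=1 (border 'e')
j=15 s[j]='a': k: 1→0; π[15]=0 (border '')
j=16 s[j]='c': π[16]=0 (border '')
j=17 s[j]='b': π[17]=0 (border '')
j=18 s[j]='d': π[18]=0 (border '')
j=19 s[j]='d': π[19]=0 (border '')
j=20 s[j]='c': π[20]=0 (border '')
j=21 s[j]='e': π[21]=1 (border 'e')
j=22 s[j]='f': k: 1→0; π[22]=0 (border '')
j=23 s[j]='d': π[23]=0 (border '')
j=24 s[j]='b': π[24]=0 (border '')
j=25 s[j]='c': π[25]=0 (border '')
j=26 s[j]='c': π[26]=0 (border '')
j=27 s[j]='c': π[27]=0 (border '')
j=28 s[j]='a': π[28]=0 (border '')
j=29 s[j]='f': π[29]=0 (border '')
j=30 s[j]='a': π[30]=0 (border '')
j=31 s[j]='c': π[31]=0 (border '')
j=32 s[j]='f': π[32]=0 (border '')

[0, 0, 0, 0, 0, 0, 0, 1, 2, 0, 0, 1, 0, 0, 1, 0, 0, 0, 0, 0, 0, 1, 0, 0, 0, 0, 0, 0, 0, 0, 0, 0, 0]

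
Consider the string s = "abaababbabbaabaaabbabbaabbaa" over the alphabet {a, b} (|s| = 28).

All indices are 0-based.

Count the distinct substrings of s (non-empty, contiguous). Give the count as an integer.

305

sorted suffixes:
  #0 SA[0]=27  'a'
  #1 SA[1]=26  'aa'
  #2 SA[2]=14  'aaabbabbaabbaa'
  #3 SA[3]=11  'aabaaabbabbaabbaa'
  #4 SA[4]=2  'aababbabbaabaaabbabbaabbaa'
  #5 SA[5]=22  'aabbaa'
  #6 SA[6]=15  'aabbabbaabbaa'
  #7 SA[7]=12  'abaaabbabbaabbaa'
  #8 SA[8]=0  'abaababbabbaabaaabbabbaabbaa'
  #9 SA[9]=3  'ababbabbaabaaabbabbaabbaa'
  #10 SA[10]=23  'abbaa'
  #11 SA[11]=8  'abbaabaaabbabbaabbaa'
  #12 SA[12]=19  'abbaabbaa'
  #13 SA[13]=5  'abbabbaabaaabbabbaabbaa'
  #14 SA[14]=16  'abbabbaabbaa'
  #15 SA[15]=25  'baa'
  #16 SA[16]=13  'baaabbabbaabbaa'
  #17 SA[17]=10  'baabaaabbabbaabbaa'
  #18 SA[18]=1  'baababbabbaabaaabbabbaabbaa'
  #19 SA[19]=21  'baabbaa'
  #20 SA[20]=7  'babbaabaaabbabbaabbaa'
  #21 SA[21]=18  'babbaabbaa'
  #22 SA[22]=4  'babbabbaabaaabbabbaabbaa'
  #23 SA[23]=24  'bbaa'
  #24 SA[24]=9  'bbaabaaabbabbaabbaa'
  #25 SA[25]=20  'bbaabbaa'
  #26 SA[26]=6  'bbabbaabaaabbabbaabbaa'
  #27 SA[27]=17  'bbabbaabbaa'

SA = [27, 26, 14, 11, 2, 22, 15, 12, 0, 3, 23, 8, 19, 5, 16, 25, 13, 10, 1, 21, 7, 18, 4, 24, 9, 20, 6, 17]
rank  pair      lcp
   1  s[27:],s[26:]  1  'a'
   2  s[26:],s[14:]  2  'aa'
   3  s[14:],s[11:]  2  'aa'
   4  s[11:],s[2:]  4  'aaba'
   5  s[2:],s[22:]  3  'aab'
   6  s[22:],s[15:]  5  'aabba'
   7  s[15:],s[12:]  1  'a'
   8  s[12:],s[0:]  4  'abaa'
   9  s[0:],s[3:]  3  'aba'
  10  s[3:],s[23:]  2  'ab'
  11  s[23:],s[8:]  5  'abbaa'
  12  s[8:],s[19:]  6  'abbaab'
  13  s[19:],s[5:]  4  'abba'
  14  s[5:],s[16:]  9  'abbabbaab'
  15  s[16:],s[25:]  0  ''
  16  s[25:],s[13:]  3  'baa'
  17  s[13:],s[10:]  3  'baa'
  18  s[10:],s[1:]  5  'baaba'
  19  s[1:],s[21:]  4  'baab'
  20  s[21:],s[7:]  2  'ba'
  21  s[7:],s[18:]  7  'babbaab'
  22  s[18:],s[4:]  5  'babba'
  23  s[4:],s[24:]  1  'b'
  24  s[24:],s[9:]  4  'bbaa'
  25  s[9:],s[20:]  5  'bbaab'
  26  s[20:],s[6:]  3  'bba'
  27  s[6:],s[17:]  8  'bbabbaab'

n(n+1)/2 = 28·29/2 = 406
Σ LCP = 0 + 1 + 2 + 2 + 4 + 3 + 5 + 1 + 4 + 3 + 2 + 5 + 6 + 4 + 9 + 0 + 3 + 3 + 5 + 4 + 2 + 7 + 5 + 1 + 4 + 5 + 3 + 8 = 101
distinct = 406 − 101 = 305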